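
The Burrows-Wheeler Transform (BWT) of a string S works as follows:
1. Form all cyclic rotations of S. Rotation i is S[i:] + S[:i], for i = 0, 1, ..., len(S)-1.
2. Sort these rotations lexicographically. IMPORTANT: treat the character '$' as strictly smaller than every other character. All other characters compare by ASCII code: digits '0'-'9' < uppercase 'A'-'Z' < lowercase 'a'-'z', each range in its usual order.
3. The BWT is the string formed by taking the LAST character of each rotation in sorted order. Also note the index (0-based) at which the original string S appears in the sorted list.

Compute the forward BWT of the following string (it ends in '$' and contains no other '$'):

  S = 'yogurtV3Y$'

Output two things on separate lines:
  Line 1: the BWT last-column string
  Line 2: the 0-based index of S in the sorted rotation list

All 10 rotations (rotation i = S[i:]+S[:i]):
  rot[0] = yogurtV3Y$
  rot[1] = ogurtV3Y$y
  rot[2] = gurtV3Y$yo
  rot[3] = urtV3Y$yog
  rot[4] = rtV3Y$yogu
  rot[5] = tV3Y$yogur
  rot[6] = V3Y$yogurt
  rot[7] = 3Y$yogurtV
  rot[8] = Y$yogurtV3
  rot[9] = $yogurtV3Y
Sorted (with $ < everything):
  sorted[0] = $yogurtV3Y  (last char: 'Y')
  sorted[1] = 3Y$yogurtV  (last char: 'V')
  sorted[2] = V3Y$yogurt  (last char: 't')
  sorted[3] = Y$yogurtV3  (last char: '3')
  sorted[4] = gurtV3Y$yo  (last char: 'o')
  sorted[5] = ogurtV3Y$y  (last char: 'y')
  sorted[6] = rtV3Y$yogu  (last char: 'u')
  sorted[7] = tV3Y$yogur  (last char: 'r')
  sorted[8] = urtV3Y$yog  (last char: 'g')
  sorted[9] = yogurtV3Y$  (last char: '$')
Last column: YVt3oyurg$
Original string S is at sorted index 9

Answer: YVt3oyurg$
9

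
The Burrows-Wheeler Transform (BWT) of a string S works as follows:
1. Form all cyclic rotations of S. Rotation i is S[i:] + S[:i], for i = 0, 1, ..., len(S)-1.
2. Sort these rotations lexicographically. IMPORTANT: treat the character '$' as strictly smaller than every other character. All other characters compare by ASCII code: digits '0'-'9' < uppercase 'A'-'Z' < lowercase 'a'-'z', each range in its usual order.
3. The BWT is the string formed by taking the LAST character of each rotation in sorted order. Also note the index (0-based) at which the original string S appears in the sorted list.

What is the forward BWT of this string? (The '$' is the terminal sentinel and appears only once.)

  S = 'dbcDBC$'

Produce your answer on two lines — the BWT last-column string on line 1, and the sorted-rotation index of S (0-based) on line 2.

All 7 rotations (rotation i = S[i:]+S[:i]):
  rot[0] = dbcDBC$
  rot[1] = bcDBC$d
  rot[2] = cDBC$db
  rot[3] = DBC$dbc
  rot[4] = BC$dbcD
  rot[5] = C$dbcDB
  rot[6] = $dbcDBC
Sorted (with $ < everything):
  sorted[0] = $dbcDBC  (last char: 'C')
  sorted[1] = BC$dbcD  (last char: 'D')
  sorted[2] = C$dbcDB  (last char: 'B')
  sorted[3] = DBC$dbc  (last char: 'c')
  sorted[4] = bcDBC$d  (last char: 'd')
  sorted[5] = cDBC$db  (last char: 'b')
  sorted[6] = dbcDBC$  (last char: '$')
Last column: CDBcdb$
Original string S is at sorted index 6

Answer: CDBcdb$
6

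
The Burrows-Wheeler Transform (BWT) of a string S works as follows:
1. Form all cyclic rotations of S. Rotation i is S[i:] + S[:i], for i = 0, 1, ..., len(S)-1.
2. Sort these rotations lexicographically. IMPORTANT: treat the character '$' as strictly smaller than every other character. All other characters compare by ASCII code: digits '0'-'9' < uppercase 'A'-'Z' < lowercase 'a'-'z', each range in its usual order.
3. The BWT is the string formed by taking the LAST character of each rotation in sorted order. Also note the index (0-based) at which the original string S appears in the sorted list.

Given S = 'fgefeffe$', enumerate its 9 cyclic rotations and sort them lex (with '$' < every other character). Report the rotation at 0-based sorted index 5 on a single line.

Answer: feffe$fge

Derivation:
All 9 rotations (rotation i = S[i:]+S[:i]):
  rot[0] = fgefeffe$
  rot[1] = gefeffe$f
  rot[2] = efeffe$fg
  rot[3] = feffe$fge
  rot[4] = effe$fgef
  rot[5] = ffe$fgefe
  rot[6] = fe$fgefef
  rot[7] = e$fgefeff
  rot[8] = $fgefeffe
Sorted (with $ < everything):
  sorted[0] = $fgefeffe
  sorted[1] = e$fgefeff
  sorted[2] = efeffe$fg
  sorted[3] = effe$fgef
  sorted[4] = fe$fgefef
  sorted[5] = feffe$fge
  sorted[6] = ffe$fgefe
  sorted[7] = fgefeffe$
  sorted[8] = gefeffe$f
sorted[5] = feffe$fge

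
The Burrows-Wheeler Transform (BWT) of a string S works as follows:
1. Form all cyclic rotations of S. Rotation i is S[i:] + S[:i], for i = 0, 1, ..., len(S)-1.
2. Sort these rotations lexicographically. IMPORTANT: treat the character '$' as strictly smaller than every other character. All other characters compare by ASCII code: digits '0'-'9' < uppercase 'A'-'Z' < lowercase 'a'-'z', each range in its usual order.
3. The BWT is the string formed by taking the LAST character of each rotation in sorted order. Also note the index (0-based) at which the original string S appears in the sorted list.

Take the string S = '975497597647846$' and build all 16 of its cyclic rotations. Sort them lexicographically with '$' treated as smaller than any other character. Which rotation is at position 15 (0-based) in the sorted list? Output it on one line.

All 16 rotations (rotation i = S[i:]+S[:i]):
  rot[0] = 975497597647846$
  rot[1] = 75497597647846$9
  rot[2] = 5497597647846$97
  rot[3] = 497597647846$975
  rot[4] = 97597647846$9754
  rot[5] = 7597647846$97549
  rot[6] = 597647846$975497
  rot[7] = 97647846$9754975
  rot[8] = 7647846$97549759
  rot[9] = 647846$975497597
  rot[10] = 47846$9754975976
  rot[11] = 7846$97549759764
  rot[12] = 846$975497597647
  rot[13] = 46$9754975976478
  rot[14] = 6$97549759764784
  rot[15] = $975497597647846
Sorted (with $ < everything):
  sorted[0] = $975497597647846
  sorted[1] = 46$9754975976478
  sorted[2] = 47846$9754975976
  sorted[3] = 497597647846$975
  sorted[4] = 5497597647846$97
  sorted[5] = 597647846$975497
  sorted[6] = 6$97549759764784
  sorted[7] = 647846$975497597
  sorted[8] = 75497597647846$9
  sorted[9] = 7597647846$97549
  sorted[10] = 7647846$97549759
  sorted[11] = 7846$97549759764
  sorted[12] = 846$975497597647
  sorted[13] = 975497597647846$
  sorted[14] = 97597647846$9754
  sorted[15] = 97647846$9754975
sorted[15] = 97647846$9754975

Answer: 97647846$9754975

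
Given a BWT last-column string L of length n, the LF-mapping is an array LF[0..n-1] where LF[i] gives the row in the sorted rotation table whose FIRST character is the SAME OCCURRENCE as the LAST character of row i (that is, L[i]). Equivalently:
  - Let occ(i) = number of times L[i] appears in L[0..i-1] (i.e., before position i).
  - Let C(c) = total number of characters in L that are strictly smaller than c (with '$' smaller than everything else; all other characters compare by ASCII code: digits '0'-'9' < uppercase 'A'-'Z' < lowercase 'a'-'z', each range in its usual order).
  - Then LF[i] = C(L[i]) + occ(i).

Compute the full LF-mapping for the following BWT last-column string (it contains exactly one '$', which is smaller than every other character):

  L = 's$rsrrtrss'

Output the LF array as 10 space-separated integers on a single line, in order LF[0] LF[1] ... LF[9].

Answer: 5 0 1 6 2 3 9 4 7 8

Derivation:
Char counts: '$':1, 'r':4, 's':4, 't':1
C (first-col start): C('$')=0, C('r')=1, C('s')=5, C('t')=9
L[0]='s': occ=0, LF[0]=C('s')+0=5+0=5
L[1]='$': occ=0, LF[1]=C('$')+0=0+0=0
L[2]='r': occ=0, LF[2]=C('r')+0=1+0=1
L[3]='s': occ=1, LF[3]=C('s')+1=5+1=6
L[4]='r': occ=1, LF[4]=C('r')+1=1+1=2
L[5]='r': occ=2, LF[5]=C('r')+2=1+2=3
L[6]='t': occ=0, LF[6]=C('t')+0=9+0=9
L[7]='r': occ=3, LF[7]=C('r')+3=1+3=4
L[8]='s': occ=2, LF[8]=C('s')+2=5+2=7
L[9]='s': occ=3, LF[9]=C('s')+3=5+3=8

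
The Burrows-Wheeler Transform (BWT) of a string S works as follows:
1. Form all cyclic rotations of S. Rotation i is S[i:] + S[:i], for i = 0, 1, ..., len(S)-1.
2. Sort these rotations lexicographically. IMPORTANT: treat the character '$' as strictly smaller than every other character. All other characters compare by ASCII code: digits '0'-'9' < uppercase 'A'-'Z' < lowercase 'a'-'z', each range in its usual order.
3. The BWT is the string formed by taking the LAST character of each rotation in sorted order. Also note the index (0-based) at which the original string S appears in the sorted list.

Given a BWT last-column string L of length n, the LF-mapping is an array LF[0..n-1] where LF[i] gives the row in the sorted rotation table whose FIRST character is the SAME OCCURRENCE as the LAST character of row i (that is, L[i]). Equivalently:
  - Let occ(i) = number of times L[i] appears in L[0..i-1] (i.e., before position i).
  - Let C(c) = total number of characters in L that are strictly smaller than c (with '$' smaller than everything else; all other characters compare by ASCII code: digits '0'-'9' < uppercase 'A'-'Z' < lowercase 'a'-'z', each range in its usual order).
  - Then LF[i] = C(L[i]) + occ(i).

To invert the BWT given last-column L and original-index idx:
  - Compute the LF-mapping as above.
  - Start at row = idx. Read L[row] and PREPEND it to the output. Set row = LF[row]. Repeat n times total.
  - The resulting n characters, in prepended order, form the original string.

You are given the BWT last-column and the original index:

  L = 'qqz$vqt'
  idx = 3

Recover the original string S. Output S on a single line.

LF mapping: 1 2 6 0 5 3 4
Walk LF starting at row 3, prepending L[row]:
  step 1: row=3, L[3]='$', prepend. Next row=LF[3]=0
  step 2: row=0, L[0]='q', prepend. Next row=LF[0]=1
  step 3: row=1, L[1]='q', prepend. Next row=LF[1]=2
  step 4: row=2, L[2]='z', prepend. Next row=LF[2]=6
  step 5: row=6, L[6]='t', prepend. Next row=LF[6]=4
  step 6: row=4, L[4]='v', prepend. Next row=LF[4]=5
  step 7: row=5, L[5]='q', prepend. Next row=LF[5]=3
Reversed output: qvtzqq$

Answer: qvtzqq$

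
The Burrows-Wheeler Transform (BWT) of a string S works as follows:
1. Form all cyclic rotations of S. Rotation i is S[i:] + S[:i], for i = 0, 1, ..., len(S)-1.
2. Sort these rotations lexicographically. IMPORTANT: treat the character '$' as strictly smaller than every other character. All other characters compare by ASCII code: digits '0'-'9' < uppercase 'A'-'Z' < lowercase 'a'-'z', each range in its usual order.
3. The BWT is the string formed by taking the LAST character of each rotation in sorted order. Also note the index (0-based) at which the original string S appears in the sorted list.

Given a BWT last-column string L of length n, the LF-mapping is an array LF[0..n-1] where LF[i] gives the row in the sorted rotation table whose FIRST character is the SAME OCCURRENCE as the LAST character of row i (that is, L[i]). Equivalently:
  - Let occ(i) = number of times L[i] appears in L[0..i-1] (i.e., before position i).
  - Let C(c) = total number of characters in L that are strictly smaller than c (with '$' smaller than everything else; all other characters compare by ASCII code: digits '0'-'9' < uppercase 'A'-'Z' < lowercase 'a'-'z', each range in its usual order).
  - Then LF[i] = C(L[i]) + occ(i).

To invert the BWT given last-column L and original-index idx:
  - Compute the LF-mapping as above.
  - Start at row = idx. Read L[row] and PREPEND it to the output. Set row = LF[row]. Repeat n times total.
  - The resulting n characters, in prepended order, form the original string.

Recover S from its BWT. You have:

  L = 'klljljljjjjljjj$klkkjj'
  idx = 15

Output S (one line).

LF mapping: 12 16 17 1 18 2 19 3 4 5 6 20 7 8 9 0 13 21 14 15 10 11
Walk LF starting at row 15, prepending L[row]:
  step 1: row=15, L[15]='$', prepend. Next row=LF[15]=0
  step 2: row=0, L[0]='k', prepend. Next row=LF[0]=12
  step 3: row=12, L[12]='j', prepend. Next row=LF[12]=7
  step 4: row=7, L[7]='j', prepend. Next row=LF[7]=3
  step 5: row=3, L[3]='j', prepend. Next row=LF[3]=1
  step 6: row=1, L[1]='l', prepend. Next row=LF[1]=16
  step 7: row=16, L[16]='k', prepend. Next row=LF[16]=13
  step 8: row=13, L[13]='j', prepend. Next row=LF[13]=8
  step 9: row=8, L[8]='j', prepend. Next row=LF[8]=4
  step 10: row=4, L[4]='l', prepend. Next row=LF[4]=18
  step 11: row=18, L[18]='k', prepend. Next row=LF[18]=14
  step 12: row=14, L[14]='j', prepend. Next row=LF[14]=9
  step 13: row=9, L[9]='j', prepend. Next row=LF[9]=5
  step 14: row=5, L[5]='j', prepend. Next row=LF[5]=2
  step 15: row=2, L[2]='l', prepend. Next row=LF[2]=17
  step 16: row=17, L[17]='l', prepend. Next row=LF[17]=21
  step 17: row=21, L[21]='j', prepend. Next row=LF[21]=11
  step 18: row=11, L[11]='l', prepend. Next row=LF[11]=20
  step 19: row=20, L[20]='j', prepend. Next row=LF[20]=10
  step 20: row=10, L[10]='j', prepend. Next row=LF[10]=6
  step 21: row=6, L[6]='l', prepend. Next row=LF[6]=19
  step 22: row=19, L[19]='k', prepend. Next row=LF[19]=15
Reversed output: kljjljlljjjkljjkljjjk$

Answer: kljjljlljjjkljjkljjjk$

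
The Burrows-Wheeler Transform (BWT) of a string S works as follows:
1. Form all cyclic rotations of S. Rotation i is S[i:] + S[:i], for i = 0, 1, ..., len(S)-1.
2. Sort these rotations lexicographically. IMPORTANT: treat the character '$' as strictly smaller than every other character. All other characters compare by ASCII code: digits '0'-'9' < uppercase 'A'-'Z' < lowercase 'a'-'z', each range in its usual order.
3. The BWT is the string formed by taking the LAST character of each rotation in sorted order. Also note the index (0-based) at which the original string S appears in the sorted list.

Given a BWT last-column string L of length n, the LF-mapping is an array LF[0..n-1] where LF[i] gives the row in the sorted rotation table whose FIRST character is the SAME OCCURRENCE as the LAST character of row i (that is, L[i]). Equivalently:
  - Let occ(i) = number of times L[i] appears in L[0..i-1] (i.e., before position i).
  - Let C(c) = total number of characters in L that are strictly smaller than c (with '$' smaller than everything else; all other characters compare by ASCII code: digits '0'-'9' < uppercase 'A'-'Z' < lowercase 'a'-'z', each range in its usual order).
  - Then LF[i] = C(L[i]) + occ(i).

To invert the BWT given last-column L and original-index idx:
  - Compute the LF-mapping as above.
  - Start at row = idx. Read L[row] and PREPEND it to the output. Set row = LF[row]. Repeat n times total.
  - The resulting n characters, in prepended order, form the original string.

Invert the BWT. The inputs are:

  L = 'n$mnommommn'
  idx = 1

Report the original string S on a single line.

Answer: mmmomnonmn$

Derivation:
LF mapping: 6 0 1 7 9 2 3 10 4 5 8
Walk LF starting at row 1, prepending L[row]:
  step 1: row=1, L[1]='$', prepend. Next row=LF[1]=0
  step 2: row=0, L[0]='n', prepend. Next row=LF[0]=6
  step 3: row=6, L[6]='m', prepend. Next row=LF[6]=3
  step 4: row=3, L[3]='n', prepend. Next row=LF[3]=7
  step 5: row=7, L[7]='o', prepend. Next row=LF[7]=10
  step 6: row=10, L[10]='n', prepend. Next row=LF[10]=8
  step 7: row=8, L[8]='m', prepend. Next row=LF[8]=4
  step 8: row=4, L[4]='o', prepend. Next row=LF[4]=9
  step 9: row=9, L[9]='m', prepend. Next row=LF[9]=5
  step 10: row=5, L[5]='m', prepend. Next row=LF[5]=2
  step 11: row=2, L[2]='m', prepend. Next row=LF[2]=1
Reversed output: mmmomnonmn$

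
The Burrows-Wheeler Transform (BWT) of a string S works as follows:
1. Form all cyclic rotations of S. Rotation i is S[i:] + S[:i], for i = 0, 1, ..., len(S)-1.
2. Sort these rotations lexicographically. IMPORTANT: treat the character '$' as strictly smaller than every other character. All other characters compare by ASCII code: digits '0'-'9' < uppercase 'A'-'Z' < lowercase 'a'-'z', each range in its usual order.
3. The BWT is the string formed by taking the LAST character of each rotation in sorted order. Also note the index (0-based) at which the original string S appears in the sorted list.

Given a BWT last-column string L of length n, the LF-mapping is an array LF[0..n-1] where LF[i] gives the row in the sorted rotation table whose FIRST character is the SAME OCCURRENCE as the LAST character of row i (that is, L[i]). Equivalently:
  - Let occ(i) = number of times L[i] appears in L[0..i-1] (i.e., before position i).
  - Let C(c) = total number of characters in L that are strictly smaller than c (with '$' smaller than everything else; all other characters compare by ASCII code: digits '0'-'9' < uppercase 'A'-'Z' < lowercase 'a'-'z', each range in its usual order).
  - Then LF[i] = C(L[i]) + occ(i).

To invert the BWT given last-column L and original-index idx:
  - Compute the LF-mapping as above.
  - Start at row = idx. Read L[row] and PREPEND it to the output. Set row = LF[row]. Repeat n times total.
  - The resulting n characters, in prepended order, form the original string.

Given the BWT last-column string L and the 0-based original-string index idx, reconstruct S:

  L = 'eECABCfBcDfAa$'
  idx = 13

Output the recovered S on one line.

Answer: fcEABBDafCCAe$

Derivation:
LF mapping: 11 8 5 1 3 6 12 4 10 7 13 2 9 0
Walk LF starting at row 13, prepending L[row]:
  step 1: row=13, L[13]='$', prepend. Next row=LF[13]=0
  step 2: row=0, L[0]='e', prepend. Next row=LF[0]=11
  step 3: row=11, L[11]='A', prepend. Next row=LF[11]=2
  step 4: row=2, L[2]='C', prepend. Next row=LF[2]=5
  step 5: row=5, L[5]='C', prepend. Next row=LF[5]=6
  step 6: row=6, L[6]='f', prepend. Next row=LF[6]=12
  step 7: row=12, L[12]='a', prepend. Next row=LF[12]=9
  step 8: row=9, L[9]='D', prepend. Next row=LF[9]=7
  step 9: row=7, L[7]='B', prepend. Next row=LF[7]=4
  step 10: row=4, L[4]='B', prepend. Next row=LF[4]=3
  step 11: row=3, L[3]='A', prepend. Next row=LF[3]=1
  step 12: row=1, L[1]='E', prepend. Next row=LF[1]=8
  step 13: row=8, L[8]='c', prepend. Next row=LF[8]=10
  step 14: row=10, L[10]='f', prepend. Next row=LF[10]=13
Reversed output: fcEABBDafCCAe$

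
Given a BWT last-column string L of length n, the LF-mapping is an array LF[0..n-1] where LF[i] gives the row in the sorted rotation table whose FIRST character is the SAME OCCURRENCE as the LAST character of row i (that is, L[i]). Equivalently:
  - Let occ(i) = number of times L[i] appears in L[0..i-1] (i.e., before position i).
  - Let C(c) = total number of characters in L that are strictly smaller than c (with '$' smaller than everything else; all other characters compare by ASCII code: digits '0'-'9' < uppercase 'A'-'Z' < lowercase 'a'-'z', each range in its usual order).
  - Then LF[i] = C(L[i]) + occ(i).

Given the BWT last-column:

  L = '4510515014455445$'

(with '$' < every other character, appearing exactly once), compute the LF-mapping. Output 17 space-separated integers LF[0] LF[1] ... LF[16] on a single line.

Answer: 6 11 3 1 12 4 13 2 5 7 8 14 15 9 10 16 0

Derivation:
Char counts: '$':1, '0':2, '1':3, '4':5, '5':6
C (first-col start): C('$')=0, C('0')=1, C('1')=3, C('4')=6, C('5')=11
L[0]='4': occ=0, LF[0]=C('4')+0=6+0=6
L[1]='5': occ=0, LF[1]=C('5')+0=11+0=11
L[2]='1': occ=0, LF[2]=C('1')+0=3+0=3
L[3]='0': occ=0, LF[3]=C('0')+0=1+0=1
L[4]='5': occ=1, LF[4]=C('5')+1=11+1=12
L[5]='1': occ=1, LF[5]=C('1')+1=3+1=4
L[6]='5': occ=2, LF[6]=C('5')+2=11+2=13
L[7]='0': occ=1, LF[7]=C('0')+1=1+1=2
L[8]='1': occ=2, LF[8]=C('1')+2=3+2=5
L[9]='4': occ=1, LF[9]=C('4')+1=6+1=7
L[10]='4': occ=2, LF[10]=C('4')+2=6+2=8
L[11]='5': occ=3, LF[11]=C('5')+3=11+3=14
L[12]='5': occ=4, LF[12]=C('5')+4=11+4=15
L[13]='4': occ=3, LF[13]=C('4')+3=6+3=9
L[14]='4': occ=4, LF[14]=C('4')+4=6+4=10
L[15]='5': occ=5, LF[15]=C('5')+5=11+5=16
L[16]='$': occ=0, LF[16]=C('$')+0=0+0=0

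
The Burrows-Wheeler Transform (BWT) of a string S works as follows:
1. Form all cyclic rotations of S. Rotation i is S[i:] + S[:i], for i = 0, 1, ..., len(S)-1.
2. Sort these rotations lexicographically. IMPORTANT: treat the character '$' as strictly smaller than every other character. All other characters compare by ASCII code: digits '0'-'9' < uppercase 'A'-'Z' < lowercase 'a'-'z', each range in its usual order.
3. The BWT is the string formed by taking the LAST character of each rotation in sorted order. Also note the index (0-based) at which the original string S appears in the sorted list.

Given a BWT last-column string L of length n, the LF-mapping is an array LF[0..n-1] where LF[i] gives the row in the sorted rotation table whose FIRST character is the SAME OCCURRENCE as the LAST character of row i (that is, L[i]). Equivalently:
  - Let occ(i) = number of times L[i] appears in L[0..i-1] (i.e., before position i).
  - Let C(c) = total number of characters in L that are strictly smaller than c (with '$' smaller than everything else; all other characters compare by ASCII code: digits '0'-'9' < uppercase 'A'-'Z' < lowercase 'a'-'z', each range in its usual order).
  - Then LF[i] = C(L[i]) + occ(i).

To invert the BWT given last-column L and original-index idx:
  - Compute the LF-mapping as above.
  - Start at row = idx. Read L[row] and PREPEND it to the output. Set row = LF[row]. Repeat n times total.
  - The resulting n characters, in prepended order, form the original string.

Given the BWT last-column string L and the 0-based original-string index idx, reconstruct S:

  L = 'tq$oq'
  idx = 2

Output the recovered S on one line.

LF mapping: 4 2 0 1 3
Walk LF starting at row 2, prepending L[row]:
  step 1: row=2, L[2]='$', prepend. Next row=LF[2]=0
  step 2: row=0, L[0]='t', prepend. Next row=LF[0]=4
  step 3: row=4, L[4]='q', prepend. Next row=LF[4]=3
  step 4: row=3, L[3]='o', prepend. Next row=LF[3]=1
  step 5: row=1, L[1]='q', prepend. Next row=LF[1]=2
Reversed output: qoqt$

Answer: qoqt$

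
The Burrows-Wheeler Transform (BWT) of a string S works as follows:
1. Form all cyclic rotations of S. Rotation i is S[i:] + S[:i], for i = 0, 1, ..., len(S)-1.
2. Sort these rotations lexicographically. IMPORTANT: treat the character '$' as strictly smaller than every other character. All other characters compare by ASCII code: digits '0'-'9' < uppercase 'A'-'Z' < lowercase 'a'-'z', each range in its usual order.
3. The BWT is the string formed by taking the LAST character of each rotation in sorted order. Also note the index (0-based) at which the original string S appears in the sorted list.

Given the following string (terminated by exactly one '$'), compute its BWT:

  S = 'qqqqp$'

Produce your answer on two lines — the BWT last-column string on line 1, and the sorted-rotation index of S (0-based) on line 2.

All 6 rotations (rotation i = S[i:]+S[:i]):
  rot[0] = qqqqp$
  rot[1] = qqqp$q
  rot[2] = qqp$qq
  rot[3] = qp$qqq
  rot[4] = p$qqqq
  rot[5] = $qqqqp
Sorted (with $ < everything):
  sorted[0] = $qqqqp  (last char: 'p')
  sorted[1] = p$qqqq  (last char: 'q')
  sorted[2] = qp$qqq  (last char: 'q')
  sorted[3] = qqp$qq  (last char: 'q')
  sorted[4] = qqqp$q  (last char: 'q')
  sorted[5] = qqqqp$  (last char: '$')
Last column: pqqqq$
Original string S is at sorted index 5

Answer: pqqqq$
5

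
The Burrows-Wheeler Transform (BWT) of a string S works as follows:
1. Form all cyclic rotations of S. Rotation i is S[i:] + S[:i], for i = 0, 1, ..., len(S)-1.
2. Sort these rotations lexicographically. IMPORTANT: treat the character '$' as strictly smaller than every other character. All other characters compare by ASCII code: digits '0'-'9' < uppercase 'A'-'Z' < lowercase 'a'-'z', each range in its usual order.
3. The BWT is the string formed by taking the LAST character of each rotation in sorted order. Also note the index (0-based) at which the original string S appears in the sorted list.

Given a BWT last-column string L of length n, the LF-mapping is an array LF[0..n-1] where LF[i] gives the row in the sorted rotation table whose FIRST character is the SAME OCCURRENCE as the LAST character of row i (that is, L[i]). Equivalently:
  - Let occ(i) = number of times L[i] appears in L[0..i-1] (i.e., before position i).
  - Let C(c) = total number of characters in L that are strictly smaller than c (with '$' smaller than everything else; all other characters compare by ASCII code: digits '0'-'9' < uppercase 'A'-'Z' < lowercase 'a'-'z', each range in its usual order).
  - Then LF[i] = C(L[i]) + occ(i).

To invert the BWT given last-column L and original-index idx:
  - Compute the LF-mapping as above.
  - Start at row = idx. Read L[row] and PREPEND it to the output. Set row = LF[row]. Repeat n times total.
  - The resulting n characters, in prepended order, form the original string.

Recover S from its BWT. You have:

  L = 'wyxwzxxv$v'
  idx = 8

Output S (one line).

Answer: yvxxxvzww$

Derivation:
LF mapping: 3 8 5 4 9 6 7 1 0 2
Walk LF starting at row 8, prepending L[row]:
  step 1: row=8, L[8]='$', prepend. Next row=LF[8]=0
  step 2: row=0, L[0]='w', prepend. Next row=LF[0]=3
  step 3: row=3, L[3]='w', prepend. Next row=LF[3]=4
  step 4: row=4, L[4]='z', prepend. Next row=LF[4]=9
  step 5: row=9, L[9]='v', prepend. Next row=LF[9]=2
  step 6: row=2, L[2]='x', prepend. Next row=LF[2]=5
  step 7: row=5, L[5]='x', prepend. Next row=LF[5]=6
  step 8: row=6, L[6]='x', prepend. Next row=LF[6]=7
  step 9: row=7, L[7]='v', prepend. Next row=LF[7]=1
  step 10: row=1, L[1]='y', prepend. Next row=LF[1]=8
Reversed output: yvxxxvzww$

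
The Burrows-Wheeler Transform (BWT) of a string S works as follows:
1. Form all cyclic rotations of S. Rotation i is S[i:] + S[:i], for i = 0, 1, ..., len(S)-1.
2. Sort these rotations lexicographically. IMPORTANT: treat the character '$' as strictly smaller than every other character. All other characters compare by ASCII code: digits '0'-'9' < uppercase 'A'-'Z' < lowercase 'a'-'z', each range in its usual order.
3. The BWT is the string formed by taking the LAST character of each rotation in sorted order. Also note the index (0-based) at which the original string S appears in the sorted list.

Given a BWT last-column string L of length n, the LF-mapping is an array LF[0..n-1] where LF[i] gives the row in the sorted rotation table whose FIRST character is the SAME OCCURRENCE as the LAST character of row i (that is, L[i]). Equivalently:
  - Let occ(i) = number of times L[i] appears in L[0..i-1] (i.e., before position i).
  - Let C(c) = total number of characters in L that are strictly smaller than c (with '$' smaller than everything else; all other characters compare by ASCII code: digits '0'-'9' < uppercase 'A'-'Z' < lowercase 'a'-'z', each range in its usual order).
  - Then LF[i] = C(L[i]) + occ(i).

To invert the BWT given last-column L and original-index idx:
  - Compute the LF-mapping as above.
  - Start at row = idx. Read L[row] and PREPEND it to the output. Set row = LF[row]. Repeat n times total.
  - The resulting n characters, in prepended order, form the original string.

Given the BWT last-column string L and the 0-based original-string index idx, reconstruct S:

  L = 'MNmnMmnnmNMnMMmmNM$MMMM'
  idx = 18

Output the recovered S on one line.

Answer: mmMNmMnMmmMMNMnMnMMnNM$

Derivation:
LF mapping: 1 11 14 19 2 15 20 21 16 12 3 22 4 5 17 18 13 6 0 7 8 9 10
Walk LF starting at row 18, prepending L[row]:
  step 1: row=18, L[18]='$', prepend. Next row=LF[18]=0
  step 2: row=0, L[0]='M', prepend. Next row=LF[0]=1
  step 3: row=1, L[1]='N', prepend. Next row=LF[1]=11
  step 4: row=11, L[11]='n', prepend. Next row=LF[11]=22
  step 5: row=22, L[22]='M', prepend. Next row=LF[22]=10
  step 6: row=10, L[10]='M', prepend. Next row=LF[10]=3
  step 7: row=3, L[3]='n', prepend. Next row=LF[3]=19
  step 8: row=19, L[19]='M', prepend. Next row=LF[19]=7
  step 9: row=7, L[7]='n', prepend. Next row=LF[7]=21
  step 10: row=21, L[21]='M', prepend. Next row=LF[21]=9
  step 11: row=9, L[9]='N', prepend. Next row=LF[9]=12
  step 12: row=12, L[12]='M', prepend. Next row=LF[12]=4
  step 13: row=4, L[4]='M', prepend. Next row=LF[4]=2
  step 14: row=2, L[2]='m', prepend. Next row=LF[2]=14
  step 15: row=14, L[14]='m', prepend. Next row=LF[14]=17
  step 16: row=17, L[17]='M', prepend. Next row=LF[17]=6
  step 17: row=6, L[6]='n', prepend. Next row=LF[6]=20
  step 18: row=20, L[20]='M', prepend. Next row=LF[20]=8
  step 19: row=8, L[8]='m', prepend. Next row=LF[8]=16
  step 20: row=16, L[16]='N', prepend. Next row=LF[16]=13
  step 21: row=13, L[13]='M', prepend. Next row=LF[13]=5
  step 22: row=5, L[5]='m', prepend. Next row=LF[5]=15
  step 23: row=15, L[15]='m', prepend. Next row=LF[15]=18
Reversed output: mmMNmMnMmmMMNMnMnMMnNM$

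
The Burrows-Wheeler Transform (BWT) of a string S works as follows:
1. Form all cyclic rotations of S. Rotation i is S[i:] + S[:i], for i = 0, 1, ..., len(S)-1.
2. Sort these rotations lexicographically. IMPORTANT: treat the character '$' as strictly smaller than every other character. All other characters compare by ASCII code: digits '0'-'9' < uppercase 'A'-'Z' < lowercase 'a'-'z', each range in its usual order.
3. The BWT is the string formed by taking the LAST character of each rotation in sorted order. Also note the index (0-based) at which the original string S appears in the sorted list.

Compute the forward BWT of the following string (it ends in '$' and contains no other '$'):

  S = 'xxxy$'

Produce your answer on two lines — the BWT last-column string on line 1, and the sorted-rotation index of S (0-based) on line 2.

All 5 rotations (rotation i = S[i:]+S[:i]):
  rot[0] = xxxy$
  rot[1] = xxy$x
  rot[2] = xy$xx
  rot[3] = y$xxx
  rot[4] = $xxxy
Sorted (with $ < everything):
  sorted[0] = $xxxy  (last char: 'y')
  sorted[1] = xxxy$  (last char: '$')
  sorted[2] = xxy$x  (last char: 'x')
  sorted[3] = xy$xx  (last char: 'x')
  sorted[4] = y$xxx  (last char: 'x')
Last column: y$xxx
Original string S is at sorted index 1

Answer: y$xxx
1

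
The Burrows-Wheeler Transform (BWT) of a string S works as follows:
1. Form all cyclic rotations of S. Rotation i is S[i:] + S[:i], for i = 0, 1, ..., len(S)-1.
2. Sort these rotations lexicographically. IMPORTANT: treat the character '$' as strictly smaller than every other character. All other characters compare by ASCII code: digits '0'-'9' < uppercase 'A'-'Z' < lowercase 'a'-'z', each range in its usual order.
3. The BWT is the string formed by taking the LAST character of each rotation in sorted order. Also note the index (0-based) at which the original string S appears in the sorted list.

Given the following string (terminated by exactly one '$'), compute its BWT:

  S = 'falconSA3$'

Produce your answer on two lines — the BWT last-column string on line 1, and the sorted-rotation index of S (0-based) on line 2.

All 10 rotations (rotation i = S[i:]+S[:i]):
  rot[0] = falconSA3$
  rot[1] = alconSA3$f
  rot[2] = lconSA3$fa
  rot[3] = conSA3$fal
  rot[4] = onSA3$falc
  rot[5] = nSA3$falco
  rot[6] = SA3$falcon
  rot[7] = A3$falconS
  rot[8] = 3$falconSA
  rot[9] = $falconSA3
Sorted (with $ < everything):
  sorted[0] = $falconSA3  (last char: '3')
  sorted[1] = 3$falconSA  (last char: 'A')
  sorted[2] = A3$falconS  (last char: 'S')
  sorted[3] = SA3$falcon  (last char: 'n')
  sorted[4] = alconSA3$f  (last char: 'f')
  sorted[5] = conSA3$fal  (last char: 'l')
  sorted[6] = falconSA3$  (last char: '$')
  sorted[7] = lconSA3$fa  (last char: 'a')
  sorted[8] = nSA3$falco  (last char: 'o')
  sorted[9] = onSA3$falc  (last char: 'c')
Last column: 3ASnfl$aoc
Original string S is at sorted index 6

Answer: 3ASnfl$aoc
6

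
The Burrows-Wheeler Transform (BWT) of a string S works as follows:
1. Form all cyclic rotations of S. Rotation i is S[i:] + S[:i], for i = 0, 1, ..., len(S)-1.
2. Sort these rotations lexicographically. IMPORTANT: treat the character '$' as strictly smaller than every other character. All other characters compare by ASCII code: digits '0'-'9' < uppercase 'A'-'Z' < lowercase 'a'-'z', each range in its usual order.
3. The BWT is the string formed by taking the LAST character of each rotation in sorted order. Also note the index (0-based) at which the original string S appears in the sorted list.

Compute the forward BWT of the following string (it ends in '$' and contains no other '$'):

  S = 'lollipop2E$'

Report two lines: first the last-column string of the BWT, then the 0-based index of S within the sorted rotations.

Answer: Ep2llo$lpoi
6

Derivation:
All 11 rotations (rotation i = S[i:]+S[:i]):
  rot[0] = lollipop2E$
  rot[1] = ollipop2E$l
  rot[2] = llipop2E$lo
  rot[3] = lipop2E$lol
  rot[4] = ipop2E$loll
  rot[5] = pop2E$lolli
  rot[6] = op2E$lollip
  rot[7] = p2E$lollipo
  rot[8] = 2E$lollipop
  rot[9] = E$lollipop2
  rot[10] = $lollipop2E
Sorted (with $ < everything):
  sorted[0] = $lollipop2E  (last char: 'E')
  sorted[1] = 2E$lollipop  (last char: 'p')
  sorted[2] = E$lollipop2  (last char: '2')
  sorted[3] = ipop2E$loll  (last char: 'l')
  sorted[4] = lipop2E$lol  (last char: 'l')
  sorted[5] = llipop2E$lo  (last char: 'o')
  sorted[6] = lollipop2E$  (last char: '$')
  sorted[7] = ollipop2E$l  (last char: 'l')
  sorted[8] = op2E$lollip  (last char: 'p')
  sorted[9] = p2E$lollipo  (last char: 'o')
  sorted[10] = pop2E$lolli  (last char: 'i')
Last column: Ep2llo$lpoi
Original string S is at sorted index 6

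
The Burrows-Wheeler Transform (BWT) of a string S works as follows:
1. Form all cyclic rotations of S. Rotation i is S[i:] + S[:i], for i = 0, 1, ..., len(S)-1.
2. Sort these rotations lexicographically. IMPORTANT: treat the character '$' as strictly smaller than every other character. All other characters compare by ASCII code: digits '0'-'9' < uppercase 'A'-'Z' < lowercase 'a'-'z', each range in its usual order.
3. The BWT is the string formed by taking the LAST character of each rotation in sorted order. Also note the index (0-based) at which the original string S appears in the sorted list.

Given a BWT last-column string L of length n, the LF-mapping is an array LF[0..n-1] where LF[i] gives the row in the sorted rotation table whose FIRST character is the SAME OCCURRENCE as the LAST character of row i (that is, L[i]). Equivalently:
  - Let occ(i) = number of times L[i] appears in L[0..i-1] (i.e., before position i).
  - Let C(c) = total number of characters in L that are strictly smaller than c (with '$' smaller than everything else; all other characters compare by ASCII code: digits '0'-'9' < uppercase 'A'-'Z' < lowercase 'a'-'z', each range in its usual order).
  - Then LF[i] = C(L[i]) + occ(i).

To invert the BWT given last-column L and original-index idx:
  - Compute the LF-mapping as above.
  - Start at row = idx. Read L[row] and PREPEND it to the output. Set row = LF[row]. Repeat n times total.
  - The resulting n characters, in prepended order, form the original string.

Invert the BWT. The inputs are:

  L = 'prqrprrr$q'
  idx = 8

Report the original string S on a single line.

Answer: rrqpqrrrp$

Derivation:
LF mapping: 1 5 3 6 2 7 8 9 0 4
Walk LF starting at row 8, prepending L[row]:
  step 1: row=8, L[8]='$', prepend. Next row=LF[8]=0
  step 2: row=0, L[0]='p', prepend. Next row=LF[0]=1
  step 3: row=1, L[1]='r', prepend. Next row=LF[1]=5
  step 4: row=5, L[5]='r', prepend. Next row=LF[5]=7
  step 5: row=7, L[7]='r', prepend. Next row=LF[7]=9
  step 6: row=9, L[9]='q', prepend. Next row=LF[9]=4
  step 7: row=4, L[4]='p', prepend. Next row=LF[4]=2
  step 8: row=2, L[2]='q', prepend. Next row=LF[2]=3
  step 9: row=3, L[3]='r', prepend. Next row=LF[3]=6
  step 10: row=6, L[6]='r', prepend. Next row=LF[6]=8
Reversed output: rrqpqrrrp$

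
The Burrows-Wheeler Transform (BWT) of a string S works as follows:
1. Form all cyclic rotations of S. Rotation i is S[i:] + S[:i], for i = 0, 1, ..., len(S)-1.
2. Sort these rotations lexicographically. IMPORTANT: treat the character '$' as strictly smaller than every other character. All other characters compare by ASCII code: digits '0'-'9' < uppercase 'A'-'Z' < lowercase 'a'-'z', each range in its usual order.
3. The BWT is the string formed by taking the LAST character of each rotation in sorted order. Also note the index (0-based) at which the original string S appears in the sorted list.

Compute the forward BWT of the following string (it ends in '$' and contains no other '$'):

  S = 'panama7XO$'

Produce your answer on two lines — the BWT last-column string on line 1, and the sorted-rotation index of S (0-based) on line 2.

Answer: OaX7mnpaa$
9

Derivation:
All 10 rotations (rotation i = S[i:]+S[:i]):
  rot[0] = panama7XO$
  rot[1] = anama7XO$p
  rot[2] = nama7XO$pa
  rot[3] = ama7XO$pan
  rot[4] = ma7XO$pana
  rot[5] = a7XO$panam
  rot[6] = 7XO$panama
  rot[7] = XO$panama7
  rot[8] = O$panama7X
  rot[9] = $panama7XO
Sorted (with $ < everything):
  sorted[0] = $panama7XO  (last char: 'O')
  sorted[1] = 7XO$panama  (last char: 'a')
  sorted[2] = O$panama7X  (last char: 'X')
  sorted[3] = XO$panama7  (last char: '7')
  sorted[4] = a7XO$panam  (last char: 'm')
  sorted[5] = ama7XO$pan  (last char: 'n')
  sorted[6] = anama7XO$p  (last char: 'p')
  sorted[7] = ma7XO$pana  (last char: 'a')
  sorted[8] = nama7XO$pa  (last char: 'a')
  sorted[9] = panama7XO$  (last char: '$')
Last column: OaX7mnpaa$
Original string S is at sorted index 9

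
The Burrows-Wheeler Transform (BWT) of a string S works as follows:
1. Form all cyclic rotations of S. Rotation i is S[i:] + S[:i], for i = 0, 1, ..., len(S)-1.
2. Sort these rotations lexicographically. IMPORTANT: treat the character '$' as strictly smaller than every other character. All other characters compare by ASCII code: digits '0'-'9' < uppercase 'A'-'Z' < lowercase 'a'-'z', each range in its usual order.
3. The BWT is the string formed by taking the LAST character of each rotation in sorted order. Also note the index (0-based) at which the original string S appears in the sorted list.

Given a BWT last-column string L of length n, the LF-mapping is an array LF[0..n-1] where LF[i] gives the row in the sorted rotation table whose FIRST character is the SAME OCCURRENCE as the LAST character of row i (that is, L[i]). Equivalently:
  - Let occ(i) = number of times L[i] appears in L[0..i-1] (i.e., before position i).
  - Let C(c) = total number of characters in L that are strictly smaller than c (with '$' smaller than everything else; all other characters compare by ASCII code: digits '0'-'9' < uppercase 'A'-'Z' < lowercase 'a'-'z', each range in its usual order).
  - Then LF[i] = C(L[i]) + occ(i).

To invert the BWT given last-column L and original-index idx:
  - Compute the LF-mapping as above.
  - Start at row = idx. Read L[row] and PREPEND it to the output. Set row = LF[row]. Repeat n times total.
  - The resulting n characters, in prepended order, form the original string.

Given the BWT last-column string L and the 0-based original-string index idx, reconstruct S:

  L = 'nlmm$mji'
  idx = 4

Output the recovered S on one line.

LF mapping: 7 3 4 5 0 6 2 1
Walk LF starting at row 4, prepending L[row]:
  step 1: row=4, L[4]='$', prepend. Next row=LF[4]=0
  step 2: row=0, L[0]='n', prepend. Next row=LF[0]=7
  step 3: row=7, L[7]='i', prepend. Next row=LF[7]=1
  step 4: row=1, L[1]='l', prepend. Next row=LF[1]=3
  step 5: row=3, L[3]='m', prepend. Next row=LF[3]=5
  step 6: row=5, L[5]='m', prepend. Next row=LF[5]=6
  step 7: row=6, L[6]='j', prepend. Next row=LF[6]=2
  step 8: row=2, L[2]='m', prepend. Next row=LF[2]=4
Reversed output: mjmmlin$

Answer: mjmmlin$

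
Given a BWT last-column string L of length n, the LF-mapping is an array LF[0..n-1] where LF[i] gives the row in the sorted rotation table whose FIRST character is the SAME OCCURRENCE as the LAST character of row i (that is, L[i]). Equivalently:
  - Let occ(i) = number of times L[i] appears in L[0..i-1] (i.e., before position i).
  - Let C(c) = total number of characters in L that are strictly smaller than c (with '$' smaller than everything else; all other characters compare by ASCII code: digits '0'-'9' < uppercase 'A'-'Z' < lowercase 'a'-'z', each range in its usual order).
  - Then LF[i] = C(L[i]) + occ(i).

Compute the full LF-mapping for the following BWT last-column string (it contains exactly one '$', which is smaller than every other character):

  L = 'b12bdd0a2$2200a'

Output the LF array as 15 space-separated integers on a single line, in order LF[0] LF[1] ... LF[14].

Answer: 11 4 5 12 13 14 1 9 6 0 7 8 2 3 10

Derivation:
Char counts: '$':1, '0':3, '1':1, '2':4, 'a':2, 'b':2, 'd':2
C (first-col start): C('$')=0, C('0')=1, C('1')=4, C('2')=5, C('a')=9, C('b')=11, C('d')=13
L[0]='b': occ=0, LF[0]=C('b')+0=11+0=11
L[1]='1': occ=0, LF[1]=C('1')+0=4+0=4
L[2]='2': occ=0, LF[2]=C('2')+0=5+0=5
L[3]='b': occ=1, LF[3]=C('b')+1=11+1=12
L[4]='d': occ=0, LF[4]=C('d')+0=13+0=13
L[5]='d': occ=1, LF[5]=C('d')+1=13+1=14
L[6]='0': occ=0, LF[6]=C('0')+0=1+0=1
L[7]='a': occ=0, LF[7]=C('a')+0=9+0=9
L[8]='2': occ=1, LF[8]=C('2')+1=5+1=6
L[9]='$': occ=0, LF[9]=C('$')+0=0+0=0
L[10]='2': occ=2, LF[10]=C('2')+2=5+2=7
L[11]='2': occ=3, LF[11]=C('2')+3=5+3=8
L[12]='0': occ=1, LF[12]=C('0')+1=1+1=2
L[13]='0': occ=2, LF[13]=C('0')+2=1+2=3
L[14]='a': occ=1, LF[14]=C('a')+1=9+1=10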